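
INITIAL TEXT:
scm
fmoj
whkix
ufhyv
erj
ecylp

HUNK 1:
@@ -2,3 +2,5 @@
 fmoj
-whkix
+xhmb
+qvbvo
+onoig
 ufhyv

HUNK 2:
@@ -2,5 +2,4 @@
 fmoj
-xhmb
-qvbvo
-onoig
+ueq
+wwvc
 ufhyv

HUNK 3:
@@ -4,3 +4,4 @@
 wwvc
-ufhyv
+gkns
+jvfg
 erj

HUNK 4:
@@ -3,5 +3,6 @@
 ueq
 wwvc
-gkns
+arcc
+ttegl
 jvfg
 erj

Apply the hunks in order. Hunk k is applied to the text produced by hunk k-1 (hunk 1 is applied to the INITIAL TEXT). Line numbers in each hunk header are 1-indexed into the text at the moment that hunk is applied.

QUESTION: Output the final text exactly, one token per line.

Hunk 1: at line 2 remove [whkix] add [xhmb,qvbvo,onoig] -> 8 lines: scm fmoj xhmb qvbvo onoig ufhyv erj ecylp
Hunk 2: at line 2 remove [xhmb,qvbvo,onoig] add [ueq,wwvc] -> 7 lines: scm fmoj ueq wwvc ufhyv erj ecylp
Hunk 3: at line 4 remove [ufhyv] add [gkns,jvfg] -> 8 lines: scm fmoj ueq wwvc gkns jvfg erj ecylp
Hunk 4: at line 3 remove [gkns] add [arcc,ttegl] -> 9 lines: scm fmoj ueq wwvc arcc ttegl jvfg erj ecylp

Answer: scm
fmoj
ueq
wwvc
arcc
ttegl
jvfg
erj
ecylp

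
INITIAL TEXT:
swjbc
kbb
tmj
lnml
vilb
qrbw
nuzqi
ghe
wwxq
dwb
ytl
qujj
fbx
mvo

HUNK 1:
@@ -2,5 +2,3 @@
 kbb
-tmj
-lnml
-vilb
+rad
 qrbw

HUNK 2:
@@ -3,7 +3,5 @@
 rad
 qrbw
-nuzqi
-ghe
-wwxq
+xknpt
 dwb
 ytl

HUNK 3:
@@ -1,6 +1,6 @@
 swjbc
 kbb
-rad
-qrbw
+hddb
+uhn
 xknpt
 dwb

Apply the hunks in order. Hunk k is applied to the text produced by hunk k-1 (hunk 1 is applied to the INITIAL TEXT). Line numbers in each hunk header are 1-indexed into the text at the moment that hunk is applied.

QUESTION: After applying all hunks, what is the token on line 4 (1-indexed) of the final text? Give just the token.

Answer: uhn

Derivation:
Hunk 1: at line 2 remove [tmj,lnml,vilb] add [rad] -> 12 lines: swjbc kbb rad qrbw nuzqi ghe wwxq dwb ytl qujj fbx mvo
Hunk 2: at line 3 remove [nuzqi,ghe,wwxq] add [xknpt] -> 10 lines: swjbc kbb rad qrbw xknpt dwb ytl qujj fbx mvo
Hunk 3: at line 1 remove [rad,qrbw] add [hddb,uhn] -> 10 lines: swjbc kbb hddb uhn xknpt dwb ytl qujj fbx mvo
Final line 4: uhn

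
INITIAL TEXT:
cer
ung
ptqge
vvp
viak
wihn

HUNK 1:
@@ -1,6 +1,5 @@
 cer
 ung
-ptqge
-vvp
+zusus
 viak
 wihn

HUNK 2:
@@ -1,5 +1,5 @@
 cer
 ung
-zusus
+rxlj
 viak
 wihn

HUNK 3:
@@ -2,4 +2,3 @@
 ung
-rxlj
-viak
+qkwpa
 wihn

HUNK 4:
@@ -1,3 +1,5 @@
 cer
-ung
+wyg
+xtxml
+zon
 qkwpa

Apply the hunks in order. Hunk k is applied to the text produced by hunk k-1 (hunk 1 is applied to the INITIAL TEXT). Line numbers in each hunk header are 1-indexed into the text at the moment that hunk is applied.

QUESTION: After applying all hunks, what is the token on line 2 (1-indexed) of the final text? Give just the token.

Hunk 1: at line 1 remove [ptqge,vvp] add [zusus] -> 5 lines: cer ung zusus viak wihn
Hunk 2: at line 1 remove [zusus] add [rxlj] -> 5 lines: cer ung rxlj viak wihn
Hunk 3: at line 2 remove [rxlj,viak] add [qkwpa] -> 4 lines: cer ung qkwpa wihn
Hunk 4: at line 1 remove [ung] add [wyg,xtxml,zon] -> 6 lines: cer wyg xtxml zon qkwpa wihn
Final line 2: wyg

Answer: wyg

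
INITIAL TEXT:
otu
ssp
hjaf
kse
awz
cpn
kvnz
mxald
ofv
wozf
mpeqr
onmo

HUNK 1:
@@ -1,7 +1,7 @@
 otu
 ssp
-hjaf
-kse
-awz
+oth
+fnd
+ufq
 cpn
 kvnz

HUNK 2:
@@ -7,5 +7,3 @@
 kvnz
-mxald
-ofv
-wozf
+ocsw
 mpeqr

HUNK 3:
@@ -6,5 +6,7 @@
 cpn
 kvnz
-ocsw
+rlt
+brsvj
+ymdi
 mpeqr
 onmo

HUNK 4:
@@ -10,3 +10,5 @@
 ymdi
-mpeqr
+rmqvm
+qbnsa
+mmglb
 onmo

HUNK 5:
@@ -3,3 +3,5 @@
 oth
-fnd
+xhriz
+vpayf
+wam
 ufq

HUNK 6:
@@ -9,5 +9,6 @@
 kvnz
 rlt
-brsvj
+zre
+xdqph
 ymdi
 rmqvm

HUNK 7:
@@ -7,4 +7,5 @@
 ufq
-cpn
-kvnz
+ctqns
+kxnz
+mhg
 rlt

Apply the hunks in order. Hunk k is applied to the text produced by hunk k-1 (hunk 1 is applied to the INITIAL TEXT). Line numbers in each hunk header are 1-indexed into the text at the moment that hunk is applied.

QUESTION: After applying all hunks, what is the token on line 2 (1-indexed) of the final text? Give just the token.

Hunk 1: at line 1 remove [hjaf,kse,awz] add [oth,fnd,ufq] -> 12 lines: otu ssp oth fnd ufq cpn kvnz mxald ofv wozf mpeqr onmo
Hunk 2: at line 7 remove [mxald,ofv,wozf] add [ocsw] -> 10 lines: otu ssp oth fnd ufq cpn kvnz ocsw mpeqr onmo
Hunk 3: at line 6 remove [ocsw] add [rlt,brsvj,ymdi] -> 12 lines: otu ssp oth fnd ufq cpn kvnz rlt brsvj ymdi mpeqr onmo
Hunk 4: at line 10 remove [mpeqr] add [rmqvm,qbnsa,mmglb] -> 14 lines: otu ssp oth fnd ufq cpn kvnz rlt brsvj ymdi rmqvm qbnsa mmglb onmo
Hunk 5: at line 3 remove [fnd] add [xhriz,vpayf,wam] -> 16 lines: otu ssp oth xhriz vpayf wam ufq cpn kvnz rlt brsvj ymdi rmqvm qbnsa mmglb onmo
Hunk 6: at line 9 remove [brsvj] add [zre,xdqph] -> 17 lines: otu ssp oth xhriz vpayf wam ufq cpn kvnz rlt zre xdqph ymdi rmqvm qbnsa mmglb onmo
Hunk 7: at line 7 remove [cpn,kvnz] add [ctqns,kxnz,mhg] -> 18 lines: otu ssp oth xhriz vpayf wam ufq ctqns kxnz mhg rlt zre xdqph ymdi rmqvm qbnsa mmglb onmo
Final line 2: ssp

Answer: ssp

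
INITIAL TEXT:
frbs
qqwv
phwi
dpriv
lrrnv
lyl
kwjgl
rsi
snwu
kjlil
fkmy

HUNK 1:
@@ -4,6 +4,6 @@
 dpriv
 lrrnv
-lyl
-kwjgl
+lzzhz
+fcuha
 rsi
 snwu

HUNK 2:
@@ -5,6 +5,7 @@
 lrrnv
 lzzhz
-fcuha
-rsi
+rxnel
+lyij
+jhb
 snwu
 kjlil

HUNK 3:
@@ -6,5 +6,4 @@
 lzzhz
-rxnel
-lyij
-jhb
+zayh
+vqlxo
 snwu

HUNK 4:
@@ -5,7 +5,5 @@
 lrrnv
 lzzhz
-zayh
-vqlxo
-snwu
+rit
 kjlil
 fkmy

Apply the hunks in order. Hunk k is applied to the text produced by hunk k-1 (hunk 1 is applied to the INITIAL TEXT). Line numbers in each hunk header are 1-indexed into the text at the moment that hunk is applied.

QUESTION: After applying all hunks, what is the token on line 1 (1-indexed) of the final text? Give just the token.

Answer: frbs

Derivation:
Hunk 1: at line 4 remove [lyl,kwjgl] add [lzzhz,fcuha] -> 11 lines: frbs qqwv phwi dpriv lrrnv lzzhz fcuha rsi snwu kjlil fkmy
Hunk 2: at line 5 remove [fcuha,rsi] add [rxnel,lyij,jhb] -> 12 lines: frbs qqwv phwi dpriv lrrnv lzzhz rxnel lyij jhb snwu kjlil fkmy
Hunk 3: at line 6 remove [rxnel,lyij,jhb] add [zayh,vqlxo] -> 11 lines: frbs qqwv phwi dpriv lrrnv lzzhz zayh vqlxo snwu kjlil fkmy
Hunk 4: at line 5 remove [zayh,vqlxo,snwu] add [rit] -> 9 lines: frbs qqwv phwi dpriv lrrnv lzzhz rit kjlil fkmy
Final line 1: frbs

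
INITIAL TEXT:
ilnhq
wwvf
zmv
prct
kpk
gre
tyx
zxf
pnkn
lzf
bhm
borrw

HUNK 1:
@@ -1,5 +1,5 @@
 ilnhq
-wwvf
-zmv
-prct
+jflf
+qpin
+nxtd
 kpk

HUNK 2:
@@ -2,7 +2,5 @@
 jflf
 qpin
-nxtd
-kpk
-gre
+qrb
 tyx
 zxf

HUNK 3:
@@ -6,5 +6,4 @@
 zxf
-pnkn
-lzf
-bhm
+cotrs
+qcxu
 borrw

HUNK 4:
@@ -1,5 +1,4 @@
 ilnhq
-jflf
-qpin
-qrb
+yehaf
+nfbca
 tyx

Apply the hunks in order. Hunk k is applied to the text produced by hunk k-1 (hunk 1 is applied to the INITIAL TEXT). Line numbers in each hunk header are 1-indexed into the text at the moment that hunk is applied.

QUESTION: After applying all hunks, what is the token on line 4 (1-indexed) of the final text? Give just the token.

Hunk 1: at line 1 remove [wwvf,zmv,prct] add [jflf,qpin,nxtd] -> 12 lines: ilnhq jflf qpin nxtd kpk gre tyx zxf pnkn lzf bhm borrw
Hunk 2: at line 2 remove [nxtd,kpk,gre] add [qrb] -> 10 lines: ilnhq jflf qpin qrb tyx zxf pnkn lzf bhm borrw
Hunk 3: at line 6 remove [pnkn,lzf,bhm] add [cotrs,qcxu] -> 9 lines: ilnhq jflf qpin qrb tyx zxf cotrs qcxu borrw
Hunk 4: at line 1 remove [jflf,qpin,qrb] add [yehaf,nfbca] -> 8 lines: ilnhq yehaf nfbca tyx zxf cotrs qcxu borrw
Final line 4: tyx

Answer: tyx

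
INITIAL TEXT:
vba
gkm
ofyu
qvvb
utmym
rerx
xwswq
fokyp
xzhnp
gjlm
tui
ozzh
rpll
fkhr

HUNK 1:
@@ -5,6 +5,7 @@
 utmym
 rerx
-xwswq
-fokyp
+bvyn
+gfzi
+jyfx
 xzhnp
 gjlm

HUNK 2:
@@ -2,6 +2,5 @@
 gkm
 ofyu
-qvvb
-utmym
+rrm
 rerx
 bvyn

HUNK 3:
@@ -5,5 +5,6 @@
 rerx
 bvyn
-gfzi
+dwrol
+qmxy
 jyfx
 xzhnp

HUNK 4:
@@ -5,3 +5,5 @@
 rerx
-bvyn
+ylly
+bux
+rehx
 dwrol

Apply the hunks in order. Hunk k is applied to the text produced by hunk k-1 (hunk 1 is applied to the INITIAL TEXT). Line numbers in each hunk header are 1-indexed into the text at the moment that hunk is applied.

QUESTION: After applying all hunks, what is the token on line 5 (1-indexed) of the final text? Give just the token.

Answer: rerx

Derivation:
Hunk 1: at line 5 remove [xwswq,fokyp] add [bvyn,gfzi,jyfx] -> 15 lines: vba gkm ofyu qvvb utmym rerx bvyn gfzi jyfx xzhnp gjlm tui ozzh rpll fkhr
Hunk 2: at line 2 remove [qvvb,utmym] add [rrm] -> 14 lines: vba gkm ofyu rrm rerx bvyn gfzi jyfx xzhnp gjlm tui ozzh rpll fkhr
Hunk 3: at line 5 remove [gfzi] add [dwrol,qmxy] -> 15 lines: vba gkm ofyu rrm rerx bvyn dwrol qmxy jyfx xzhnp gjlm tui ozzh rpll fkhr
Hunk 4: at line 5 remove [bvyn] add [ylly,bux,rehx] -> 17 lines: vba gkm ofyu rrm rerx ylly bux rehx dwrol qmxy jyfx xzhnp gjlm tui ozzh rpll fkhr
Final line 5: rerx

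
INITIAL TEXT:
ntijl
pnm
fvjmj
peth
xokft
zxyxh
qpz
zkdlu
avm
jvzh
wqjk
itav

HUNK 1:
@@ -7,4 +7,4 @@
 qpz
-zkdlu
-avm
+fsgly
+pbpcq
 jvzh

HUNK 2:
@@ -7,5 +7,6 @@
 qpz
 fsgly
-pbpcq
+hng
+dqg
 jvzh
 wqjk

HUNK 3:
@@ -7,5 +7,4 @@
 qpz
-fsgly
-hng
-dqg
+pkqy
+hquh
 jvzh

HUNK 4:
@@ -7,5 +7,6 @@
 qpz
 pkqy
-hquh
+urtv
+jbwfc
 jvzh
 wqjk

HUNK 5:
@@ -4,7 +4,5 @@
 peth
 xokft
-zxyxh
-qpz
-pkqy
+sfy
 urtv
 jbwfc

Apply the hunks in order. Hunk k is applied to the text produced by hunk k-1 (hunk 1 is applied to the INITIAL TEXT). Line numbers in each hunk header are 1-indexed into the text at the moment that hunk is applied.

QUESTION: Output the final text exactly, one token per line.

Hunk 1: at line 7 remove [zkdlu,avm] add [fsgly,pbpcq] -> 12 lines: ntijl pnm fvjmj peth xokft zxyxh qpz fsgly pbpcq jvzh wqjk itav
Hunk 2: at line 7 remove [pbpcq] add [hng,dqg] -> 13 lines: ntijl pnm fvjmj peth xokft zxyxh qpz fsgly hng dqg jvzh wqjk itav
Hunk 3: at line 7 remove [fsgly,hng,dqg] add [pkqy,hquh] -> 12 lines: ntijl pnm fvjmj peth xokft zxyxh qpz pkqy hquh jvzh wqjk itav
Hunk 4: at line 7 remove [hquh] add [urtv,jbwfc] -> 13 lines: ntijl pnm fvjmj peth xokft zxyxh qpz pkqy urtv jbwfc jvzh wqjk itav
Hunk 5: at line 4 remove [zxyxh,qpz,pkqy] add [sfy] -> 11 lines: ntijl pnm fvjmj peth xokft sfy urtv jbwfc jvzh wqjk itav

Answer: ntijl
pnm
fvjmj
peth
xokft
sfy
urtv
jbwfc
jvzh
wqjk
itav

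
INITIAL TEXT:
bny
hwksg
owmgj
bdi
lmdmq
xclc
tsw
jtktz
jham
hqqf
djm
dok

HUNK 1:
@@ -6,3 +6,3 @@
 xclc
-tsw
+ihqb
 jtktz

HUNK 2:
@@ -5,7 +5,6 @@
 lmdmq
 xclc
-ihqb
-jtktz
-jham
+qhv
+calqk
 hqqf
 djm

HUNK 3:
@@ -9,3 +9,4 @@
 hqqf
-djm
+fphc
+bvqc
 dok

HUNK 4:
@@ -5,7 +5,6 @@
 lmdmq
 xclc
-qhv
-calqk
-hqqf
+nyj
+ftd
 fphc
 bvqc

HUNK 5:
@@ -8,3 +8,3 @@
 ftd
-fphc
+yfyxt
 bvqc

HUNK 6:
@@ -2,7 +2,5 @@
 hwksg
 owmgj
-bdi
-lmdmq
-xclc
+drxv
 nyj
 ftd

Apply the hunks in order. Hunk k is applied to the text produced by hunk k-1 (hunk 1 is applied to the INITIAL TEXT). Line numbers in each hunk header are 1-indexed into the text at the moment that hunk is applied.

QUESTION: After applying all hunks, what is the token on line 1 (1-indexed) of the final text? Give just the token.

Answer: bny

Derivation:
Hunk 1: at line 6 remove [tsw] add [ihqb] -> 12 lines: bny hwksg owmgj bdi lmdmq xclc ihqb jtktz jham hqqf djm dok
Hunk 2: at line 5 remove [ihqb,jtktz,jham] add [qhv,calqk] -> 11 lines: bny hwksg owmgj bdi lmdmq xclc qhv calqk hqqf djm dok
Hunk 3: at line 9 remove [djm] add [fphc,bvqc] -> 12 lines: bny hwksg owmgj bdi lmdmq xclc qhv calqk hqqf fphc bvqc dok
Hunk 4: at line 5 remove [qhv,calqk,hqqf] add [nyj,ftd] -> 11 lines: bny hwksg owmgj bdi lmdmq xclc nyj ftd fphc bvqc dok
Hunk 5: at line 8 remove [fphc] add [yfyxt] -> 11 lines: bny hwksg owmgj bdi lmdmq xclc nyj ftd yfyxt bvqc dok
Hunk 6: at line 2 remove [bdi,lmdmq,xclc] add [drxv] -> 9 lines: bny hwksg owmgj drxv nyj ftd yfyxt bvqc dok
Final line 1: bny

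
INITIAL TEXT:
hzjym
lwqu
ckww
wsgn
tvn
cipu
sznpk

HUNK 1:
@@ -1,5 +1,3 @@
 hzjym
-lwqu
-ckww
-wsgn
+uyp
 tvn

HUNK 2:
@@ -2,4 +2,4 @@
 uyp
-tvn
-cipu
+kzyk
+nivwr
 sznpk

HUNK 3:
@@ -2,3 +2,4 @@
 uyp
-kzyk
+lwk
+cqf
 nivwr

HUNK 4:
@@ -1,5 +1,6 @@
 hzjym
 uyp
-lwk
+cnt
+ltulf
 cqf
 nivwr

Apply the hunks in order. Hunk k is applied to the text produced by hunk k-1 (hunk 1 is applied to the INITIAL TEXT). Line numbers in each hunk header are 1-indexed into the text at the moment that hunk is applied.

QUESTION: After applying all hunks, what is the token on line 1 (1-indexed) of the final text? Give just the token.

Answer: hzjym

Derivation:
Hunk 1: at line 1 remove [lwqu,ckww,wsgn] add [uyp] -> 5 lines: hzjym uyp tvn cipu sznpk
Hunk 2: at line 2 remove [tvn,cipu] add [kzyk,nivwr] -> 5 lines: hzjym uyp kzyk nivwr sznpk
Hunk 3: at line 2 remove [kzyk] add [lwk,cqf] -> 6 lines: hzjym uyp lwk cqf nivwr sznpk
Hunk 4: at line 1 remove [lwk] add [cnt,ltulf] -> 7 lines: hzjym uyp cnt ltulf cqf nivwr sznpk
Final line 1: hzjym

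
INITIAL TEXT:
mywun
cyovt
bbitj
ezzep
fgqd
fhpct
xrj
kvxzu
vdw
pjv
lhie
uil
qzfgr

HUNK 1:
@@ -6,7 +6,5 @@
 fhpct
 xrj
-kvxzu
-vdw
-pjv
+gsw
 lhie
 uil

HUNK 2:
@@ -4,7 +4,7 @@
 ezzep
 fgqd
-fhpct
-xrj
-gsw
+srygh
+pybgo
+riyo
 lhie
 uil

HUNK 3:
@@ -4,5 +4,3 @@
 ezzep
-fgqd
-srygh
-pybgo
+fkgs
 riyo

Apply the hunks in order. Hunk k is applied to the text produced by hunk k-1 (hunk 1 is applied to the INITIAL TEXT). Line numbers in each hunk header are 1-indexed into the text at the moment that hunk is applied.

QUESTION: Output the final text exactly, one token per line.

Answer: mywun
cyovt
bbitj
ezzep
fkgs
riyo
lhie
uil
qzfgr

Derivation:
Hunk 1: at line 6 remove [kvxzu,vdw,pjv] add [gsw] -> 11 lines: mywun cyovt bbitj ezzep fgqd fhpct xrj gsw lhie uil qzfgr
Hunk 2: at line 4 remove [fhpct,xrj,gsw] add [srygh,pybgo,riyo] -> 11 lines: mywun cyovt bbitj ezzep fgqd srygh pybgo riyo lhie uil qzfgr
Hunk 3: at line 4 remove [fgqd,srygh,pybgo] add [fkgs] -> 9 lines: mywun cyovt bbitj ezzep fkgs riyo lhie uil qzfgr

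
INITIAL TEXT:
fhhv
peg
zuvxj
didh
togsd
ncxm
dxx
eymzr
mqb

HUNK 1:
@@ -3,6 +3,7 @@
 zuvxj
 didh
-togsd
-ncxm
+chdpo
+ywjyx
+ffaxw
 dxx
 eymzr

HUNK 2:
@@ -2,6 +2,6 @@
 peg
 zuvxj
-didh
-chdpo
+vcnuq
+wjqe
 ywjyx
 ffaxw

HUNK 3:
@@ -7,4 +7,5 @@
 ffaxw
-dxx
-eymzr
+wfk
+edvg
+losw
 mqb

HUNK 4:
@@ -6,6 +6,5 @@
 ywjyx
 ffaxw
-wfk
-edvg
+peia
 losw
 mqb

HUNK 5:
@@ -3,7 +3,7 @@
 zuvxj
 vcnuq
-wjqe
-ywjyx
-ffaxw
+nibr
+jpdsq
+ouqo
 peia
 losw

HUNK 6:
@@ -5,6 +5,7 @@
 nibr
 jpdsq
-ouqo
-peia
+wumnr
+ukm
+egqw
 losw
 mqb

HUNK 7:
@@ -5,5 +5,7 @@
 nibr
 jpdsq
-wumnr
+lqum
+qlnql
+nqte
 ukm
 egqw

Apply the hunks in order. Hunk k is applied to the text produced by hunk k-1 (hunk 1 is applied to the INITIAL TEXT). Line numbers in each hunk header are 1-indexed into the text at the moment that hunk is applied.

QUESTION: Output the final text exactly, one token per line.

Answer: fhhv
peg
zuvxj
vcnuq
nibr
jpdsq
lqum
qlnql
nqte
ukm
egqw
losw
mqb

Derivation:
Hunk 1: at line 3 remove [togsd,ncxm] add [chdpo,ywjyx,ffaxw] -> 10 lines: fhhv peg zuvxj didh chdpo ywjyx ffaxw dxx eymzr mqb
Hunk 2: at line 2 remove [didh,chdpo] add [vcnuq,wjqe] -> 10 lines: fhhv peg zuvxj vcnuq wjqe ywjyx ffaxw dxx eymzr mqb
Hunk 3: at line 7 remove [dxx,eymzr] add [wfk,edvg,losw] -> 11 lines: fhhv peg zuvxj vcnuq wjqe ywjyx ffaxw wfk edvg losw mqb
Hunk 4: at line 6 remove [wfk,edvg] add [peia] -> 10 lines: fhhv peg zuvxj vcnuq wjqe ywjyx ffaxw peia losw mqb
Hunk 5: at line 3 remove [wjqe,ywjyx,ffaxw] add [nibr,jpdsq,ouqo] -> 10 lines: fhhv peg zuvxj vcnuq nibr jpdsq ouqo peia losw mqb
Hunk 6: at line 5 remove [ouqo,peia] add [wumnr,ukm,egqw] -> 11 lines: fhhv peg zuvxj vcnuq nibr jpdsq wumnr ukm egqw losw mqb
Hunk 7: at line 5 remove [wumnr] add [lqum,qlnql,nqte] -> 13 lines: fhhv peg zuvxj vcnuq nibr jpdsq lqum qlnql nqte ukm egqw losw mqb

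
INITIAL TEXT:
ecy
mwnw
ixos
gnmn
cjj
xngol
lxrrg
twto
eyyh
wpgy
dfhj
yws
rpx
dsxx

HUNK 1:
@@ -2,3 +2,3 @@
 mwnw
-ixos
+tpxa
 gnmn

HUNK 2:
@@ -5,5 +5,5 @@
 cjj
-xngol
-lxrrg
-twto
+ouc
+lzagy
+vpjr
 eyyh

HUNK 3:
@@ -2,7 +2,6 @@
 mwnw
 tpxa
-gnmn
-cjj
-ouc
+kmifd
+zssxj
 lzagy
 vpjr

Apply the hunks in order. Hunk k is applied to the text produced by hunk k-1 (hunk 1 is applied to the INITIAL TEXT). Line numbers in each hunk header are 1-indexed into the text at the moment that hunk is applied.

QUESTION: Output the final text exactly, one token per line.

Answer: ecy
mwnw
tpxa
kmifd
zssxj
lzagy
vpjr
eyyh
wpgy
dfhj
yws
rpx
dsxx

Derivation:
Hunk 1: at line 2 remove [ixos] add [tpxa] -> 14 lines: ecy mwnw tpxa gnmn cjj xngol lxrrg twto eyyh wpgy dfhj yws rpx dsxx
Hunk 2: at line 5 remove [xngol,lxrrg,twto] add [ouc,lzagy,vpjr] -> 14 lines: ecy mwnw tpxa gnmn cjj ouc lzagy vpjr eyyh wpgy dfhj yws rpx dsxx
Hunk 3: at line 2 remove [gnmn,cjj,ouc] add [kmifd,zssxj] -> 13 lines: ecy mwnw tpxa kmifd zssxj lzagy vpjr eyyh wpgy dfhj yws rpx dsxx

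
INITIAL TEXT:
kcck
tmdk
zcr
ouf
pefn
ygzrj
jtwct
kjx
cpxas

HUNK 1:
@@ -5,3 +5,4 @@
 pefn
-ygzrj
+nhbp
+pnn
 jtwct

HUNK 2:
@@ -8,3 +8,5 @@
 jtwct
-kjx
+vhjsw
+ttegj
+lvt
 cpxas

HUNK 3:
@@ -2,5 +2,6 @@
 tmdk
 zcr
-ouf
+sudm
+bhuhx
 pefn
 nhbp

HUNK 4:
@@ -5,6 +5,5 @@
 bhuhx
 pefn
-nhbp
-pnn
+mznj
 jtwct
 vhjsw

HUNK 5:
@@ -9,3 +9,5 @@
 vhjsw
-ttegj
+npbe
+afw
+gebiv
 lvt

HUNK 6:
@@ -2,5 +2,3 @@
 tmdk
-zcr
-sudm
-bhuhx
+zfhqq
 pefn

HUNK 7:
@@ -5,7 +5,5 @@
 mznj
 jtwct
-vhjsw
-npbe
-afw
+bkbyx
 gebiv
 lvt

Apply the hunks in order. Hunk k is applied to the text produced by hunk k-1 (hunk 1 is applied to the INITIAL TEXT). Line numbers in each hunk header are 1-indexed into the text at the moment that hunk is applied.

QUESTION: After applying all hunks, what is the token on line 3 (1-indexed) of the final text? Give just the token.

Hunk 1: at line 5 remove [ygzrj] add [nhbp,pnn] -> 10 lines: kcck tmdk zcr ouf pefn nhbp pnn jtwct kjx cpxas
Hunk 2: at line 8 remove [kjx] add [vhjsw,ttegj,lvt] -> 12 lines: kcck tmdk zcr ouf pefn nhbp pnn jtwct vhjsw ttegj lvt cpxas
Hunk 3: at line 2 remove [ouf] add [sudm,bhuhx] -> 13 lines: kcck tmdk zcr sudm bhuhx pefn nhbp pnn jtwct vhjsw ttegj lvt cpxas
Hunk 4: at line 5 remove [nhbp,pnn] add [mznj] -> 12 lines: kcck tmdk zcr sudm bhuhx pefn mznj jtwct vhjsw ttegj lvt cpxas
Hunk 5: at line 9 remove [ttegj] add [npbe,afw,gebiv] -> 14 lines: kcck tmdk zcr sudm bhuhx pefn mznj jtwct vhjsw npbe afw gebiv lvt cpxas
Hunk 6: at line 2 remove [zcr,sudm,bhuhx] add [zfhqq] -> 12 lines: kcck tmdk zfhqq pefn mznj jtwct vhjsw npbe afw gebiv lvt cpxas
Hunk 7: at line 5 remove [vhjsw,npbe,afw] add [bkbyx] -> 10 lines: kcck tmdk zfhqq pefn mznj jtwct bkbyx gebiv lvt cpxas
Final line 3: zfhqq

Answer: zfhqq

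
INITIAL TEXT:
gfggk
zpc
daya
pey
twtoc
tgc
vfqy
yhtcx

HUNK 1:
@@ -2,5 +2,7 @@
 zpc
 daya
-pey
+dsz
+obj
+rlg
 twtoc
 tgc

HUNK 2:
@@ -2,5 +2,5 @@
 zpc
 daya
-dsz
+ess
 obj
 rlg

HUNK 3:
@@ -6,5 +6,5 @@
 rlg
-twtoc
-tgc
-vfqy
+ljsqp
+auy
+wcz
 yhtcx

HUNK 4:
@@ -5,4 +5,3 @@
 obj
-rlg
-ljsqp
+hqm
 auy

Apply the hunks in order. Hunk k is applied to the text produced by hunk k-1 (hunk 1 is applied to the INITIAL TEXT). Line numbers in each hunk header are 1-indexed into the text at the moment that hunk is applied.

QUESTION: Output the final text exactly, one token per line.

Hunk 1: at line 2 remove [pey] add [dsz,obj,rlg] -> 10 lines: gfggk zpc daya dsz obj rlg twtoc tgc vfqy yhtcx
Hunk 2: at line 2 remove [dsz] add [ess] -> 10 lines: gfggk zpc daya ess obj rlg twtoc tgc vfqy yhtcx
Hunk 3: at line 6 remove [twtoc,tgc,vfqy] add [ljsqp,auy,wcz] -> 10 lines: gfggk zpc daya ess obj rlg ljsqp auy wcz yhtcx
Hunk 4: at line 5 remove [rlg,ljsqp] add [hqm] -> 9 lines: gfggk zpc daya ess obj hqm auy wcz yhtcx

Answer: gfggk
zpc
daya
ess
obj
hqm
auy
wcz
yhtcx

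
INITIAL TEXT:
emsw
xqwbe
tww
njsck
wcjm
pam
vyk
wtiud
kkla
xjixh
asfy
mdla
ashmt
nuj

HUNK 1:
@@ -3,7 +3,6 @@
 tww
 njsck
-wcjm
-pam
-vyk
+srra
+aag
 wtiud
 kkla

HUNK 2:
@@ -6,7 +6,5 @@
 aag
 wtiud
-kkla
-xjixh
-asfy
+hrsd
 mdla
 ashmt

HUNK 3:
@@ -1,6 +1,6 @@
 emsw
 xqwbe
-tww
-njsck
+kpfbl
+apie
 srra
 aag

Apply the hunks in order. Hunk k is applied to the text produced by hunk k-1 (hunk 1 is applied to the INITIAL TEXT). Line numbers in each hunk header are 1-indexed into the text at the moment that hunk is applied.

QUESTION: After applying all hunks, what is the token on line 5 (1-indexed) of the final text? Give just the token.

Hunk 1: at line 3 remove [wcjm,pam,vyk] add [srra,aag] -> 13 lines: emsw xqwbe tww njsck srra aag wtiud kkla xjixh asfy mdla ashmt nuj
Hunk 2: at line 6 remove [kkla,xjixh,asfy] add [hrsd] -> 11 lines: emsw xqwbe tww njsck srra aag wtiud hrsd mdla ashmt nuj
Hunk 3: at line 1 remove [tww,njsck] add [kpfbl,apie] -> 11 lines: emsw xqwbe kpfbl apie srra aag wtiud hrsd mdla ashmt nuj
Final line 5: srra

Answer: srra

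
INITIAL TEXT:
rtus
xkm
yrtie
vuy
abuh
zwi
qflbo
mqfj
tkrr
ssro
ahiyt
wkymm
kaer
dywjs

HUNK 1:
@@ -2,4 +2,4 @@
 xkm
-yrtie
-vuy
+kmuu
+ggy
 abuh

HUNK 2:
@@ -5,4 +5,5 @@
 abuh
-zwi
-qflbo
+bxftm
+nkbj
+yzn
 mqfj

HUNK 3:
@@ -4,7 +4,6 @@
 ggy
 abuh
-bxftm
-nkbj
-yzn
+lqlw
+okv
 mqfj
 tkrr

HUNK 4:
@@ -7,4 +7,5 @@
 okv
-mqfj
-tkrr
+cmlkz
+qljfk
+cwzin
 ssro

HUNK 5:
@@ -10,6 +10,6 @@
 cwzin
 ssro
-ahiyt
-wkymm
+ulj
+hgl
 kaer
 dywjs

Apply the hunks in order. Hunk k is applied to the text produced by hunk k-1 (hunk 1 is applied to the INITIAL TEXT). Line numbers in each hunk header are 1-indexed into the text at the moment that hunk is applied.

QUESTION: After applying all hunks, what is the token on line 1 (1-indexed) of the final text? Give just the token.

Hunk 1: at line 2 remove [yrtie,vuy] add [kmuu,ggy] -> 14 lines: rtus xkm kmuu ggy abuh zwi qflbo mqfj tkrr ssro ahiyt wkymm kaer dywjs
Hunk 2: at line 5 remove [zwi,qflbo] add [bxftm,nkbj,yzn] -> 15 lines: rtus xkm kmuu ggy abuh bxftm nkbj yzn mqfj tkrr ssro ahiyt wkymm kaer dywjs
Hunk 3: at line 4 remove [bxftm,nkbj,yzn] add [lqlw,okv] -> 14 lines: rtus xkm kmuu ggy abuh lqlw okv mqfj tkrr ssro ahiyt wkymm kaer dywjs
Hunk 4: at line 7 remove [mqfj,tkrr] add [cmlkz,qljfk,cwzin] -> 15 lines: rtus xkm kmuu ggy abuh lqlw okv cmlkz qljfk cwzin ssro ahiyt wkymm kaer dywjs
Hunk 5: at line 10 remove [ahiyt,wkymm] add [ulj,hgl] -> 15 lines: rtus xkm kmuu ggy abuh lqlw okv cmlkz qljfk cwzin ssro ulj hgl kaer dywjs
Final line 1: rtus

Answer: rtus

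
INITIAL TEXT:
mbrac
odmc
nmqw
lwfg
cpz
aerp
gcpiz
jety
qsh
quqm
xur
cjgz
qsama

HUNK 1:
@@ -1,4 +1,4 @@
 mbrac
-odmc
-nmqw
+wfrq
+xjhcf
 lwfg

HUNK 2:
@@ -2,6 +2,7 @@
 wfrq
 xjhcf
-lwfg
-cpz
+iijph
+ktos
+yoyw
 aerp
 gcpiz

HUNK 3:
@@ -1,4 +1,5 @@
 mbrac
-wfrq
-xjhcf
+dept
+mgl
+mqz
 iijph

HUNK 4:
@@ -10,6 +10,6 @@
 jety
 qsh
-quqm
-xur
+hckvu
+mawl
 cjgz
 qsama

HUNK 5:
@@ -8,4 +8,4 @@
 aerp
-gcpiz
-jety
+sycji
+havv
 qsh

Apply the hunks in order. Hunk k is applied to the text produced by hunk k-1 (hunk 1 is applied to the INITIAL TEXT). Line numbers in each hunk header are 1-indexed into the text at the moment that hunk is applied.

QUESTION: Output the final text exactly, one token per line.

Hunk 1: at line 1 remove [odmc,nmqw] add [wfrq,xjhcf] -> 13 lines: mbrac wfrq xjhcf lwfg cpz aerp gcpiz jety qsh quqm xur cjgz qsama
Hunk 2: at line 2 remove [lwfg,cpz] add [iijph,ktos,yoyw] -> 14 lines: mbrac wfrq xjhcf iijph ktos yoyw aerp gcpiz jety qsh quqm xur cjgz qsama
Hunk 3: at line 1 remove [wfrq,xjhcf] add [dept,mgl,mqz] -> 15 lines: mbrac dept mgl mqz iijph ktos yoyw aerp gcpiz jety qsh quqm xur cjgz qsama
Hunk 4: at line 10 remove [quqm,xur] add [hckvu,mawl] -> 15 lines: mbrac dept mgl mqz iijph ktos yoyw aerp gcpiz jety qsh hckvu mawl cjgz qsama
Hunk 5: at line 8 remove [gcpiz,jety] add [sycji,havv] -> 15 lines: mbrac dept mgl mqz iijph ktos yoyw aerp sycji havv qsh hckvu mawl cjgz qsama

Answer: mbrac
dept
mgl
mqz
iijph
ktos
yoyw
aerp
sycji
havv
qsh
hckvu
mawl
cjgz
qsama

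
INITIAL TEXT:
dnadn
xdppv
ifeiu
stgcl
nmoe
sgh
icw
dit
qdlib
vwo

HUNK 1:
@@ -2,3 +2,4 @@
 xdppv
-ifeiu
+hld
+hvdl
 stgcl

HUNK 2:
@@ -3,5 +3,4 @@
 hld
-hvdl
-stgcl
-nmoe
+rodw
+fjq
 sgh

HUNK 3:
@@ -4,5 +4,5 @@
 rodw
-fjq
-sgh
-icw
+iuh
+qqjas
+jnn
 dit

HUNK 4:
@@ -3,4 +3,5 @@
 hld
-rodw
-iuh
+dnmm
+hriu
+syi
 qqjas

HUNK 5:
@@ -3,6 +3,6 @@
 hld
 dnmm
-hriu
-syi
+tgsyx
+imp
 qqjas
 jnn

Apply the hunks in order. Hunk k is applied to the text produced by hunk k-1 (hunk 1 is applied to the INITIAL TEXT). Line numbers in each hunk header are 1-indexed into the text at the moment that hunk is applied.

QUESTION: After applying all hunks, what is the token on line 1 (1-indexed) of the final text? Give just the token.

Answer: dnadn

Derivation:
Hunk 1: at line 2 remove [ifeiu] add [hld,hvdl] -> 11 lines: dnadn xdppv hld hvdl stgcl nmoe sgh icw dit qdlib vwo
Hunk 2: at line 3 remove [hvdl,stgcl,nmoe] add [rodw,fjq] -> 10 lines: dnadn xdppv hld rodw fjq sgh icw dit qdlib vwo
Hunk 3: at line 4 remove [fjq,sgh,icw] add [iuh,qqjas,jnn] -> 10 lines: dnadn xdppv hld rodw iuh qqjas jnn dit qdlib vwo
Hunk 4: at line 3 remove [rodw,iuh] add [dnmm,hriu,syi] -> 11 lines: dnadn xdppv hld dnmm hriu syi qqjas jnn dit qdlib vwo
Hunk 5: at line 3 remove [hriu,syi] add [tgsyx,imp] -> 11 lines: dnadn xdppv hld dnmm tgsyx imp qqjas jnn dit qdlib vwo
Final line 1: dnadn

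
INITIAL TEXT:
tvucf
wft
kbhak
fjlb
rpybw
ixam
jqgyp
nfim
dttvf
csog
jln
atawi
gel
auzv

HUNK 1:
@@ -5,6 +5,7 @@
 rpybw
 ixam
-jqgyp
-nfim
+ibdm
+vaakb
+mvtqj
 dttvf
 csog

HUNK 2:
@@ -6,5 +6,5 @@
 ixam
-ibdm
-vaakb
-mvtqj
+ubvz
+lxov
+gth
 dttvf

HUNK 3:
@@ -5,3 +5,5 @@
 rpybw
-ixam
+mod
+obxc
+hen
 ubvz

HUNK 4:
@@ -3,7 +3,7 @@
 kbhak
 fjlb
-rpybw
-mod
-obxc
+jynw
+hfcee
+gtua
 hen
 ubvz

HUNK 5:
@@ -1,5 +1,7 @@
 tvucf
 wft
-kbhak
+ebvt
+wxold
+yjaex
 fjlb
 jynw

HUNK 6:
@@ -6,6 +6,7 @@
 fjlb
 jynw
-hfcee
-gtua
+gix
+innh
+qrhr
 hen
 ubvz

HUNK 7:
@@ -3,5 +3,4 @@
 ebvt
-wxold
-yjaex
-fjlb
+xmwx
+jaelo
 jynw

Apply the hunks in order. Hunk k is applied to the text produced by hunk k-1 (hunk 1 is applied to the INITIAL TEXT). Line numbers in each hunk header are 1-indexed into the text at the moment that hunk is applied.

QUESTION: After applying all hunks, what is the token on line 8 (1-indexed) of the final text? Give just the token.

Hunk 1: at line 5 remove [jqgyp,nfim] add [ibdm,vaakb,mvtqj] -> 15 lines: tvucf wft kbhak fjlb rpybw ixam ibdm vaakb mvtqj dttvf csog jln atawi gel auzv
Hunk 2: at line 6 remove [ibdm,vaakb,mvtqj] add [ubvz,lxov,gth] -> 15 lines: tvucf wft kbhak fjlb rpybw ixam ubvz lxov gth dttvf csog jln atawi gel auzv
Hunk 3: at line 5 remove [ixam] add [mod,obxc,hen] -> 17 lines: tvucf wft kbhak fjlb rpybw mod obxc hen ubvz lxov gth dttvf csog jln atawi gel auzv
Hunk 4: at line 3 remove [rpybw,mod,obxc] add [jynw,hfcee,gtua] -> 17 lines: tvucf wft kbhak fjlb jynw hfcee gtua hen ubvz lxov gth dttvf csog jln atawi gel auzv
Hunk 5: at line 1 remove [kbhak] add [ebvt,wxold,yjaex] -> 19 lines: tvucf wft ebvt wxold yjaex fjlb jynw hfcee gtua hen ubvz lxov gth dttvf csog jln atawi gel auzv
Hunk 6: at line 6 remove [hfcee,gtua] add [gix,innh,qrhr] -> 20 lines: tvucf wft ebvt wxold yjaex fjlb jynw gix innh qrhr hen ubvz lxov gth dttvf csog jln atawi gel auzv
Hunk 7: at line 3 remove [wxold,yjaex,fjlb] add [xmwx,jaelo] -> 19 lines: tvucf wft ebvt xmwx jaelo jynw gix innh qrhr hen ubvz lxov gth dttvf csog jln atawi gel auzv
Final line 8: innh

Answer: innh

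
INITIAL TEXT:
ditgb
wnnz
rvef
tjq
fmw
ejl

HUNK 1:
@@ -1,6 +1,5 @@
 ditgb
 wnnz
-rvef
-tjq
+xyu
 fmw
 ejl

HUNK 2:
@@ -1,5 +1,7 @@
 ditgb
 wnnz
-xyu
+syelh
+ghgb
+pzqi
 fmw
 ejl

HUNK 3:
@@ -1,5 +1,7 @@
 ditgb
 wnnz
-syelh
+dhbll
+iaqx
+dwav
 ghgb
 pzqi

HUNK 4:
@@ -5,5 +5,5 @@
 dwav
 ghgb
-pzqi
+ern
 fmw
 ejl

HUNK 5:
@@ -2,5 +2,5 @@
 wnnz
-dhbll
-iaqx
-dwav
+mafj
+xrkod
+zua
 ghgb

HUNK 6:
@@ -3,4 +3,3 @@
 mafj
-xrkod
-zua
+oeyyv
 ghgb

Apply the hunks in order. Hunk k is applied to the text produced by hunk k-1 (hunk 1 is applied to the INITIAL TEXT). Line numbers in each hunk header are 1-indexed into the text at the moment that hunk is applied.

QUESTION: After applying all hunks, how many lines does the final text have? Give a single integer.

Answer: 8

Derivation:
Hunk 1: at line 1 remove [rvef,tjq] add [xyu] -> 5 lines: ditgb wnnz xyu fmw ejl
Hunk 2: at line 1 remove [xyu] add [syelh,ghgb,pzqi] -> 7 lines: ditgb wnnz syelh ghgb pzqi fmw ejl
Hunk 3: at line 1 remove [syelh] add [dhbll,iaqx,dwav] -> 9 lines: ditgb wnnz dhbll iaqx dwav ghgb pzqi fmw ejl
Hunk 4: at line 5 remove [pzqi] add [ern] -> 9 lines: ditgb wnnz dhbll iaqx dwav ghgb ern fmw ejl
Hunk 5: at line 2 remove [dhbll,iaqx,dwav] add [mafj,xrkod,zua] -> 9 lines: ditgb wnnz mafj xrkod zua ghgb ern fmw ejl
Hunk 6: at line 3 remove [xrkod,zua] add [oeyyv] -> 8 lines: ditgb wnnz mafj oeyyv ghgb ern fmw ejl
Final line count: 8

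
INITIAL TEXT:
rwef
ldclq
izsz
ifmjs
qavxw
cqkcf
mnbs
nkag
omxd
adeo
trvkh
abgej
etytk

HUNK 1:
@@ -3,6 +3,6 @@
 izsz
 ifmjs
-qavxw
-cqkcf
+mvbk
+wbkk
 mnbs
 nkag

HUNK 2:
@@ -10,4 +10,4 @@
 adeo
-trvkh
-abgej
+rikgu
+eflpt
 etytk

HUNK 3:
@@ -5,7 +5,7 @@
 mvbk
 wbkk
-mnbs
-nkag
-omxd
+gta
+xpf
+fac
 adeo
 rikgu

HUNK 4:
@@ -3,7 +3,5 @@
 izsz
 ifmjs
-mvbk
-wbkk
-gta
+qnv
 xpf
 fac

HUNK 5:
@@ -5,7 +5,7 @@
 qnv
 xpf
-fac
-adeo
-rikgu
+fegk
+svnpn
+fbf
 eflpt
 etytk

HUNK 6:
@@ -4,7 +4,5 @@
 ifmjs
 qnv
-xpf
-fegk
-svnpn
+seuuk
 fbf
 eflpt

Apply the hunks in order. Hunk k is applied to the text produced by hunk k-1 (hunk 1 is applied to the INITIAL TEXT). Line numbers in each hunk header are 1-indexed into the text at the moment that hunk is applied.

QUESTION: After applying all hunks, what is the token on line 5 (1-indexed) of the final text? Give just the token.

Answer: qnv

Derivation:
Hunk 1: at line 3 remove [qavxw,cqkcf] add [mvbk,wbkk] -> 13 lines: rwef ldclq izsz ifmjs mvbk wbkk mnbs nkag omxd adeo trvkh abgej etytk
Hunk 2: at line 10 remove [trvkh,abgej] add [rikgu,eflpt] -> 13 lines: rwef ldclq izsz ifmjs mvbk wbkk mnbs nkag omxd adeo rikgu eflpt etytk
Hunk 3: at line 5 remove [mnbs,nkag,omxd] add [gta,xpf,fac] -> 13 lines: rwef ldclq izsz ifmjs mvbk wbkk gta xpf fac adeo rikgu eflpt etytk
Hunk 4: at line 3 remove [mvbk,wbkk,gta] add [qnv] -> 11 lines: rwef ldclq izsz ifmjs qnv xpf fac adeo rikgu eflpt etytk
Hunk 5: at line 5 remove [fac,adeo,rikgu] add [fegk,svnpn,fbf] -> 11 lines: rwef ldclq izsz ifmjs qnv xpf fegk svnpn fbf eflpt etytk
Hunk 6: at line 4 remove [xpf,fegk,svnpn] add [seuuk] -> 9 lines: rwef ldclq izsz ifmjs qnv seuuk fbf eflpt etytk
Final line 5: qnv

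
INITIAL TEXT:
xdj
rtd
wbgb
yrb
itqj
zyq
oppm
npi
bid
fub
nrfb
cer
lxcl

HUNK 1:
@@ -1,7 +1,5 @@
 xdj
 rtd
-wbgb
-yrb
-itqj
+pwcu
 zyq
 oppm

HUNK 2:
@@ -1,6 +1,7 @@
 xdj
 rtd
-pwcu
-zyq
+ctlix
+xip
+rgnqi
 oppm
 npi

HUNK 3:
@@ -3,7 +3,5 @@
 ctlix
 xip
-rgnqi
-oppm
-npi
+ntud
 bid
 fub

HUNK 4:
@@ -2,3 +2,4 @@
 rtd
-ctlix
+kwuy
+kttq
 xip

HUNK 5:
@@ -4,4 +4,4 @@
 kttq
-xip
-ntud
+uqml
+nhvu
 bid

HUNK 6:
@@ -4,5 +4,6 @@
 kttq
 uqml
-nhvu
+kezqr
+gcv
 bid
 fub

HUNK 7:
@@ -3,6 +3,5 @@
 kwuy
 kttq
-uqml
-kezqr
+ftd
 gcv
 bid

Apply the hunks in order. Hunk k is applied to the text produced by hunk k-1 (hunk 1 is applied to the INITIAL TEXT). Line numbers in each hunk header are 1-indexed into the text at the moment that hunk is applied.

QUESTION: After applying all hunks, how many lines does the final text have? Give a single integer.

Answer: 11

Derivation:
Hunk 1: at line 1 remove [wbgb,yrb,itqj] add [pwcu] -> 11 lines: xdj rtd pwcu zyq oppm npi bid fub nrfb cer lxcl
Hunk 2: at line 1 remove [pwcu,zyq] add [ctlix,xip,rgnqi] -> 12 lines: xdj rtd ctlix xip rgnqi oppm npi bid fub nrfb cer lxcl
Hunk 3: at line 3 remove [rgnqi,oppm,npi] add [ntud] -> 10 lines: xdj rtd ctlix xip ntud bid fub nrfb cer lxcl
Hunk 4: at line 2 remove [ctlix] add [kwuy,kttq] -> 11 lines: xdj rtd kwuy kttq xip ntud bid fub nrfb cer lxcl
Hunk 5: at line 4 remove [xip,ntud] add [uqml,nhvu] -> 11 lines: xdj rtd kwuy kttq uqml nhvu bid fub nrfb cer lxcl
Hunk 6: at line 4 remove [nhvu] add [kezqr,gcv] -> 12 lines: xdj rtd kwuy kttq uqml kezqr gcv bid fub nrfb cer lxcl
Hunk 7: at line 3 remove [uqml,kezqr] add [ftd] -> 11 lines: xdj rtd kwuy kttq ftd gcv bid fub nrfb cer lxcl
Final line count: 11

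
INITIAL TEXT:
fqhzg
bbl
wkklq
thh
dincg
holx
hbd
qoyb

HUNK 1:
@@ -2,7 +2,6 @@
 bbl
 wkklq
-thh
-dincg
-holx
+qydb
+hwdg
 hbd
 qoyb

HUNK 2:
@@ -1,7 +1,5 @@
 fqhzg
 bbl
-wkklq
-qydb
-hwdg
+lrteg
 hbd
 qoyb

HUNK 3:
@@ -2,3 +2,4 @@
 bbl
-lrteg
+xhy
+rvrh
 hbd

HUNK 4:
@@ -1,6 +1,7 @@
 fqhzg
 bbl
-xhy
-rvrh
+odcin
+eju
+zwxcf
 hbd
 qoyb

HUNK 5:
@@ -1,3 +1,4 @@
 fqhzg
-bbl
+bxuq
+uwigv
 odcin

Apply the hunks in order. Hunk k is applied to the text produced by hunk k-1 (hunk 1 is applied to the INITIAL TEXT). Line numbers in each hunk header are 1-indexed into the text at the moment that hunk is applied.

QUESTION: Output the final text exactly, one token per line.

Answer: fqhzg
bxuq
uwigv
odcin
eju
zwxcf
hbd
qoyb

Derivation:
Hunk 1: at line 2 remove [thh,dincg,holx] add [qydb,hwdg] -> 7 lines: fqhzg bbl wkklq qydb hwdg hbd qoyb
Hunk 2: at line 1 remove [wkklq,qydb,hwdg] add [lrteg] -> 5 lines: fqhzg bbl lrteg hbd qoyb
Hunk 3: at line 2 remove [lrteg] add [xhy,rvrh] -> 6 lines: fqhzg bbl xhy rvrh hbd qoyb
Hunk 4: at line 1 remove [xhy,rvrh] add [odcin,eju,zwxcf] -> 7 lines: fqhzg bbl odcin eju zwxcf hbd qoyb
Hunk 5: at line 1 remove [bbl] add [bxuq,uwigv] -> 8 lines: fqhzg bxuq uwigv odcin eju zwxcf hbd qoyb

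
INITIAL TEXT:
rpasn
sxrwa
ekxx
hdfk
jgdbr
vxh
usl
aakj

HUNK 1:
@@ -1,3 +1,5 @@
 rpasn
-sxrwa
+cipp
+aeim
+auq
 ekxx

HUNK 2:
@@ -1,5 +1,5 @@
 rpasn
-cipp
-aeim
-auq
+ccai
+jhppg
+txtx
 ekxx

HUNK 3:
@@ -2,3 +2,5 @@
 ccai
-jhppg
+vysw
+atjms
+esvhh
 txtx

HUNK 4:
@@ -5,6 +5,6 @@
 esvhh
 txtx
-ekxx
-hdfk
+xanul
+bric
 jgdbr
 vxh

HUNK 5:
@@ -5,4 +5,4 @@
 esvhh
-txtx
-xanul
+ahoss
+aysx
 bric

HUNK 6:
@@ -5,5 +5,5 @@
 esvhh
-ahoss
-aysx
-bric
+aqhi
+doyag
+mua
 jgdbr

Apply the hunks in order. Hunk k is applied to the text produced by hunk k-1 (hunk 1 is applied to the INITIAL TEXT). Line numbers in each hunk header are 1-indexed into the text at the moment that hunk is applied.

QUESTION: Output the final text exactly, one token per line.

Hunk 1: at line 1 remove [sxrwa] add [cipp,aeim,auq] -> 10 lines: rpasn cipp aeim auq ekxx hdfk jgdbr vxh usl aakj
Hunk 2: at line 1 remove [cipp,aeim,auq] add [ccai,jhppg,txtx] -> 10 lines: rpasn ccai jhppg txtx ekxx hdfk jgdbr vxh usl aakj
Hunk 3: at line 2 remove [jhppg] add [vysw,atjms,esvhh] -> 12 lines: rpasn ccai vysw atjms esvhh txtx ekxx hdfk jgdbr vxh usl aakj
Hunk 4: at line 5 remove [ekxx,hdfk] add [xanul,bric] -> 12 lines: rpasn ccai vysw atjms esvhh txtx xanul bric jgdbr vxh usl aakj
Hunk 5: at line 5 remove [txtx,xanul] add [ahoss,aysx] -> 12 lines: rpasn ccai vysw atjms esvhh ahoss aysx bric jgdbr vxh usl aakj
Hunk 6: at line 5 remove [ahoss,aysx,bric] add [aqhi,doyag,mua] -> 12 lines: rpasn ccai vysw atjms esvhh aqhi doyag mua jgdbr vxh usl aakj

Answer: rpasn
ccai
vysw
atjms
esvhh
aqhi
doyag
mua
jgdbr
vxh
usl
aakj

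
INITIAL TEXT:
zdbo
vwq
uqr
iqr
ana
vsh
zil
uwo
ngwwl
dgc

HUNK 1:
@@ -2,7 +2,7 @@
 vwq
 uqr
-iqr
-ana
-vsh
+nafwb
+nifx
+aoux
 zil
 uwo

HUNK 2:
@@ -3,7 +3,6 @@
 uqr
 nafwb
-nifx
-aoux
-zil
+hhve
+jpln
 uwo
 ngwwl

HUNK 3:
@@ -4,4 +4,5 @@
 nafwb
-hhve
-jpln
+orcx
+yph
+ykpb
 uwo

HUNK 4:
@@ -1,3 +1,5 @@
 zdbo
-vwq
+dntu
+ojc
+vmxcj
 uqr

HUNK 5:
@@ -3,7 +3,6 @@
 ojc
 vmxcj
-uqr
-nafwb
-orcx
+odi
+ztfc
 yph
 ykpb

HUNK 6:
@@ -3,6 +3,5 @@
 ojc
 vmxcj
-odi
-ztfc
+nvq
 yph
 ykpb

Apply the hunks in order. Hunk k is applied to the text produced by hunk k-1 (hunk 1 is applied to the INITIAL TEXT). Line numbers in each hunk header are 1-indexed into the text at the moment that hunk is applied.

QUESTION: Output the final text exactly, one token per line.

Hunk 1: at line 2 remove [iqr,ana,vsh] add [nafwb,nifx,aoux] -> 10 lines: zdbo vwq uqr nafwb nifx aoux zil uwo ngwwl dgc
Hunk 2: at line 3 remove [nifx,aoux,zil] add [hhve,jpln] -> 9 lines: zdbo vwq uqr nafwb hhve jpln uwo ngwwl dgc
Hunk 3: at line 4 remove [hhve,jpln] add [orcx,yph,ykpb] -> 10 lines: zdbo vwq uqr nafwb orcx yph ykpb uwo ngwwl dgc
Hunk 4: at line 1 remove [vwq] add [dntu,ojc,vmxcj] -> 12 lines: zdbo dntu ojc vmxcj uqr nafwb orcx yph ykpb uwo ngwwl dgc
Hunk 5: at line 3 remove [uqr,nafwb,orcx] add [odi,ztfc] -> 11 lines: zdbo dntu ojc vmxcj odi ztfc yph ykpb uwo ngwwl dgc
Hunk 6: at line 3 remove [odi,ztfc] add [nvq] -> 10 lines: zdbo dntu ojc vmxcj nvq yph ykpb uwo ngwwl dgc

Answer: zdbo
dntu
ojc
vmxcj
nvq
yph
ykpb
uwo
ngwwl
dgc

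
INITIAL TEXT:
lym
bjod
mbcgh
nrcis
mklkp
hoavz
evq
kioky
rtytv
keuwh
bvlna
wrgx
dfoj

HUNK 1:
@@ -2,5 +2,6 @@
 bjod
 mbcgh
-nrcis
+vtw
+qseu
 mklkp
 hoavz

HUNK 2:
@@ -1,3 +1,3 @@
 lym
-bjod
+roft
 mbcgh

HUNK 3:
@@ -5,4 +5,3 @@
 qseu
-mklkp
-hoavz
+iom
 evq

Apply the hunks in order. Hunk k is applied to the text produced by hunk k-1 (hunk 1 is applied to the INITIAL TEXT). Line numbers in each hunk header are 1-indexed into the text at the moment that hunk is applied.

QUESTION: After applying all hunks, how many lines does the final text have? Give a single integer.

Answer: 13

Derivation:
Hunk 1: at line 2 remove [nrcis] add [vtw,qseu] -> 14 lines: lym bjod mbcgh vtw qseu mklkp hoavz evq kioky rtytv keuwh bvlna wrgx dfoj
Hunk 2: at line 1 remove [bjod] add [roft] -> 14 lines: lym roft mbcgh vtw qseu mklkp hoavz evq kioky rtytv keuwh bvlna wrgx dfoj
Hunk 3: at line 5 remove [mklkp,hoavz] add [iom] -> 13 lines: lym roft mbcgh vtw qseu iom evq kioky rtytv keuwh bvlna wrgx dfoj
Final line count: 13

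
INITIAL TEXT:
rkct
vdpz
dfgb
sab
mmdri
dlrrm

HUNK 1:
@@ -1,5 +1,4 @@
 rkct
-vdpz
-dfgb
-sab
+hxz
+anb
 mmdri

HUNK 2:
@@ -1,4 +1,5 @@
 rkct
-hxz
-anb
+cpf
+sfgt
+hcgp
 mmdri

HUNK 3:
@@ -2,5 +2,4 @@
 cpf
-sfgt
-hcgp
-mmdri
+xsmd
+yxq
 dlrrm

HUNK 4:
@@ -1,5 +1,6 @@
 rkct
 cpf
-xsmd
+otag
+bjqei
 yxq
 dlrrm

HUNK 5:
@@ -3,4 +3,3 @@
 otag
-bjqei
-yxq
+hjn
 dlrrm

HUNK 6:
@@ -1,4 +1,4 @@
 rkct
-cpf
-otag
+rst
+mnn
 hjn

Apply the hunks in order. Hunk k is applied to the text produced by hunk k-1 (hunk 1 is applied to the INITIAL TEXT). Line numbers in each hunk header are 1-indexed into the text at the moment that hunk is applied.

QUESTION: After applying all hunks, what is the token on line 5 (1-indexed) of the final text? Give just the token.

Hunk 1: at line 1 remove [vdpz,dfgb,sab] add [hxz,anb] -> 5 lines: rkct hxz anb mmdri dlrrm
Hunk 2: at line 1 remove [hxz,anb] add [cpf,sfgt,hcgp] -> 6 lines: rkct cpf sfgt hcgp mmdri dlrrm
Hunk 3: at line 2 remove [sfgt,hcgp,mmdri] add [xsmd,yxq] -> 5 lines: rkct cpf xsmd yxq dlrrm
Hunk 4: at line 1 remove [xsmd] add [otag,bjqei] -> 6 lines: rkct cpf otag bjqei yxq dlrrm
Hunk 5: at line 3 remove [bjqei,yxq] add [hjn] -> 5 lines: rkct cpf otag hjn dlrrm
Hunk 6: at line 1 remove [cpf,otag] add [rst,mnn] -> 5 lines: rkct rst mnn hjn dlrrm
Final line 5: dlrrm

Answer: dlrrm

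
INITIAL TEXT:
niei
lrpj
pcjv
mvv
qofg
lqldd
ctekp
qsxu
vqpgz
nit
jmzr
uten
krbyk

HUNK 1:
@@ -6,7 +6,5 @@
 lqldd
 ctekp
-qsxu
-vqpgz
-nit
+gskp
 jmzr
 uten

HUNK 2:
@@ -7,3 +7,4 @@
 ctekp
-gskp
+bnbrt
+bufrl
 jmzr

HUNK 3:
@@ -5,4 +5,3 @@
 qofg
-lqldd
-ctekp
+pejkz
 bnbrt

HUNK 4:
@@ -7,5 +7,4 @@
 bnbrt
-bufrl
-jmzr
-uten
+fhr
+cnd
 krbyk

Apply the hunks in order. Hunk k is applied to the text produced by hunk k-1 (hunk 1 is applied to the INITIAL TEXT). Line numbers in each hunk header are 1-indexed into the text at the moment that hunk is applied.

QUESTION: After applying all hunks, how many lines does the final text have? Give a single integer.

Answer: 10

Derivation:
Hunk 1: at line 6 remove [qsxu,vqpgz,nit] add [gskp] -> 11 lines: niei lrpj pcjv mvv qofg lqldd ctekp gskp jmzr uten krbyk
Hunk 2: at line 7 remove [gskp] add [bnbrt,bufrl] -> 12 lines: niei lrpj pcjv mvv qofg lqldd ctekp bnbrt bufrl jmzr uten krbyk
Hunk 3: at line 5 remove [lqldd,ctekp] add [pejkz] -> 11 lines: niei lrpj pcjv mvv qofg pejkz bnbrt bufrl jmzr uten krbyk
Hunk 4: at line 7 remove [bufrl,jmzr,uten] add [fhr,cnd] -> 10 lines: niei lrpj pcjv mvv qofg pejkz bnbrt fhr cnd krbyk
Final line count: 10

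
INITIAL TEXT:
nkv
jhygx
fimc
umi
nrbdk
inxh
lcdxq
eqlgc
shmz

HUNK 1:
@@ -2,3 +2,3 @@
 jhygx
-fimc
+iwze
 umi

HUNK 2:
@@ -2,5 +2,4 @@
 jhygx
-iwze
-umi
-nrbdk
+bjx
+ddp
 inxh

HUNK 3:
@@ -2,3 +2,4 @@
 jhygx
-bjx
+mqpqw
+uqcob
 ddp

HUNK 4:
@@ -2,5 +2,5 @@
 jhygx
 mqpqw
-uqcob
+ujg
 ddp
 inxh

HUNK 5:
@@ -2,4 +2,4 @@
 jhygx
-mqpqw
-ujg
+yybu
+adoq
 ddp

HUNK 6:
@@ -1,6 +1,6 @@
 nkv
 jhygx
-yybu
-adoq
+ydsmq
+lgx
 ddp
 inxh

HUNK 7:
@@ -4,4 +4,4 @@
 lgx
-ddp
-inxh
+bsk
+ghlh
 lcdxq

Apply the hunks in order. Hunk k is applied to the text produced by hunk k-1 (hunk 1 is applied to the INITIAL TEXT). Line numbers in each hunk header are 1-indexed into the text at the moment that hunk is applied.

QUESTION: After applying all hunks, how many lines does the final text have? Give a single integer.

Answer: 9

Derivation:
Hunk 1: at line 2 remove [fimc] add [iwze] -> 9 lines: nkv jhygx iwze umi nrbdk inxh lcdxq eqlgc shmz
Hunk 2: at line 2 remove [iwze,umi,nrbdk] add [bjx,ddp] -> 8 lines: nkv jhygx bjx ddp inxh lcdxq eqlgc shmz
Hunk 3: at line 2 remove [bjx] add [mqpqw,uqcob] -> 9 lines: nkv jhygx mqpqw uqcob ddp inxh lcdxq eqlgc shmz
Hunk 4: at line 2 remove [uqcob] add [ujg] -> 9 lines: nkv jhygx mqpqw ujg ddp inxh lcdxq eqlgc shmz
Hunk 5: at line 2 remove [mqpqw,ujg] add [yybu,adoq] -> 9 lines: nkv jhygx yybu adoq ddp inxh lcdxq eqlgc shmz
Hunk 6: at line 1 remove [yybu,adoq] add [ydsmq,lgx] -> 9 lines: nkv jhygx ydsmq lgx ddp inxh lcdxq eqlgc shmz
Hunk 7: at line 4 remove [ddp,inxh] add [bsk,ghlh] -> 9 lines: nkv jhygx ydsmq lgx bsk ghlh lcdxq eqlgc shmz
Final line count: 9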